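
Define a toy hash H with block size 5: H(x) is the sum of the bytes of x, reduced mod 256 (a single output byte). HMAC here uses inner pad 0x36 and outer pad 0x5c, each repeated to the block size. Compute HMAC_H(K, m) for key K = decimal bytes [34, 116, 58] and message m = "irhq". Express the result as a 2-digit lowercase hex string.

Key decimal bytes [34, 116, 58] = 22 74 3a is 3 bytes ≤ B = 5; zero-pad to 5 bytes: K' = 22 74 3a 00 00.
K' ⊕ ipad = 14 42 0c 36 36.  K' ⊕ opad = 7e 28 66 5c 5c.
Inner input = (K'⊕ipad) ∥ m = 14 42 0c 36 36 ∥ 69 72 68 71.
Inner hash: sum = 20+66+12+54+54+105+114+104+113 = 642; mod 256 = 130 → 82.
Outer input = (K'⊕opad) ∥ inner = 7e 28 66 5c 5c ∥ 82.
Outer hash (tag): sum = 126+40+102+92+92+130 = 582; mod 256 = 70 → 46.

46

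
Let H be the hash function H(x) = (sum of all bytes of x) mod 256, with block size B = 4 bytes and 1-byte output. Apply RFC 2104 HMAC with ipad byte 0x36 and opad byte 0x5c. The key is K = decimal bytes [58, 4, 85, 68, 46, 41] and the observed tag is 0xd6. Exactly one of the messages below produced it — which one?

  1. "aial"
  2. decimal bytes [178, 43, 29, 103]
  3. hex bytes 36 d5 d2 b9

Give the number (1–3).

3

Key decimal bytes [58, 4, 85, 68, 46, 41] = 3a 04 55 44 2e 29 is 6 bytes > B = 4, so hash it first: H(key) = 2e, then zero-pad to 4 bytes: K' = 2e 00 00 00.
K' ⊕ ipad = 18 36 36 36; K' ⊕ opad = 72 5c 5c 5c.
m1: inner = H(18 36 36 36 61 69 61 6c) = 51; tag = H(72 5c 5c 5c 51) = d7
m2: inner = H(18 36 36 36 b2 2b 1d 67) = 1b; tag = H(72 5c 5c 5c 1b) = a1
m3: inner = H(18 36 36 36 36 d5 d2 b9) = 50; tag = H(72 5c 5c 5c 50) = d6 ← matches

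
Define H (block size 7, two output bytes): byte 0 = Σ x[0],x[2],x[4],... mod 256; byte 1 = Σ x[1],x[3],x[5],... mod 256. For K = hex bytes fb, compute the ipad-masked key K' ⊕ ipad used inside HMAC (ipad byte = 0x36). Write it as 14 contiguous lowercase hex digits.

cd363636363636

Key hex bytes fb is 1 byte ≤ B = 7; zero-pad to 7 bytes: K' = fb 00 00 00 00 00 00.
XOR each byte with 0x36: fb⊕36=cd, 00⊕36=36, 00⊕36=36, 00⊕36=36, 00⊕36=36, 00⊕36=36, 00⊕36=36.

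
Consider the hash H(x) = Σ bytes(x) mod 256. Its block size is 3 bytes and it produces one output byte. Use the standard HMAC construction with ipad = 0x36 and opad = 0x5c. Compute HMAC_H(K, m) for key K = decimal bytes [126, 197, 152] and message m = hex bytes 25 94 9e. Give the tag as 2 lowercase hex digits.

bf

Key decimal bytes [126, 197, 152] = 7e c5 98 is exactly B = 3 bytes: K' = 7e c5 98.
K' ⊕ ipad = 48 f3 ae.  K' ⊕ opad = 22 99 c4.
Inner input = (K'⊕ipad) ∥ m = 48 f3 ae ∥ 25 94 9e.
Inner hash: sum = 72+243+174+37+148+158 = 832; mod 256 = 64 → 40.
Outer input = (K'⊕opad) ∥ inner = 22 99 c4 ∥ 40.
Outer hash (tag): sum = 34+153+196+64 = 447; mod 256 = 191 → bf.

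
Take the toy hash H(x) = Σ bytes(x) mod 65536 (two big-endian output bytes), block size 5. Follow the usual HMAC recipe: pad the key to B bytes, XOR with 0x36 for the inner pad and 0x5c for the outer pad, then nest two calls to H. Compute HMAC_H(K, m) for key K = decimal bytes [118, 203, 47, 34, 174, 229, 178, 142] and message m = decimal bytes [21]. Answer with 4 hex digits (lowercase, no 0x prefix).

Key decimal bytes [118, 203, 47, 34, 174, 229, 178, 142] = 76 cb 2f 22 ae e5 b2 8e is 8 bytes > B = 5, so hash it first: H(key) = 04 65, then zero-pad to 5 bytes: K' = 04 65 00 00 00.
K' ⊕ ipad = 32 53 36 36 36.  K' ⊕ opad = 58 39 5c 5c 5c.
Inner input = (K'⊕ipad) ∥ m = 32 53 36 36 36 ∥ 15.
Inner hash: sum = 50+83+54+54+54+21 = 316 → 01 3c.
Outer input = (K'⊕opad) ∥ inner = 58 39 5c 5c 5c ∥ 01 3c.
Outer hash (tag): sum = 88+57+92+92+92+1+60 = 482 → 01 e2.

01e2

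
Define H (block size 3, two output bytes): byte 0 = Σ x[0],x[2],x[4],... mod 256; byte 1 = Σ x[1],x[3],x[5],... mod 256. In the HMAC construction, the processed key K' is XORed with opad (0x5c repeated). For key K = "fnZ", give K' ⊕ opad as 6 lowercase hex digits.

3a3206

Key "fnZ" = 66 6e 5a is exactly B = 3 bytes: K' = 66 6e 5a.
XOR each byte with 0x5c: 66⊕5c=3a, 6e⊕5c=32, 5a⊕5c=06.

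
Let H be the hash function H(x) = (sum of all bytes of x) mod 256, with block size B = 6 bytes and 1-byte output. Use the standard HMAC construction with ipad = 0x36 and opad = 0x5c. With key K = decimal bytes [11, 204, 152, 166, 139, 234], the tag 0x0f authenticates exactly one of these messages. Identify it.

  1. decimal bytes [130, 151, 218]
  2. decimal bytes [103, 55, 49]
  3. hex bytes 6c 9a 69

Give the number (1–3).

Key decimal bytes [11, 204, 152, 166, 139, 234] = 0b cc 98 a6 8b ea is exactly B = 6 bytes: K' = 0b cc 98 a6 8b ea.
K' ⊕ ipad = 3d fa ae 90 bd dc; K' ⊕ opad = 57 90 c4 fa d7 b6.
m1: inner = H(3d fa ae 90 bd dc 82 97 da) = 01; tag = H(57 90 c4 fa d7 b6 01) = 33
m2: inner = H(3d fa ae 90 bd dc 67 37 31) = dd; tag = H(57 90 c4 fa d7 b6 dd) = 0f ← matches
m3: inner = H(3d fa ae 90 bd dc 6c 9a 69) = 7d; tag = H(57 90 c4 fa d7 b6 7d) = af

2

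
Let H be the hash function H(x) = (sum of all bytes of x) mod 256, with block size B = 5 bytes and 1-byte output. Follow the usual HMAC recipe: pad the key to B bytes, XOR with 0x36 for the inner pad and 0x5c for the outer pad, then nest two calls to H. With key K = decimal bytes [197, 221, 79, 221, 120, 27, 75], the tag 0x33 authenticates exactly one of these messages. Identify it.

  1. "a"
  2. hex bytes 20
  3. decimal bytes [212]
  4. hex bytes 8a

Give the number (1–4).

Key decimal bytes [197, 221, 79, 221, 120, 27, 75] = c5 dd 4f dd 78 1b 4b is 7 bytes > B = 5, so hash it first: H(key) = ac, then zero-pad to 5 bytes: K' = ac 00 00 00 00.
K' ⊕ ipad = 9a 36 36 36 36; K' ⊕ opad = f0 5c 5c 5c 5c.
m1: inner = H(9a 36 36 36 36 61) = d3; tag = H(f0 5c 5c 5c 5c d3) = 33 ← matches
m2: inner = H(9a 36 36 36 36 20) = 92; tag = H(f0 5c 5c 5c 5c 92) = f2
m3: inner = H(9a 36 36 36 36 d4) = 46; tag = H(f0 5c 5c 5c 5c 46) = a6
m4: inner = H(9a 36 36 36 36 8a) = fc; tag = H(f0 5c 5c 5c 5c fc) = 5c

1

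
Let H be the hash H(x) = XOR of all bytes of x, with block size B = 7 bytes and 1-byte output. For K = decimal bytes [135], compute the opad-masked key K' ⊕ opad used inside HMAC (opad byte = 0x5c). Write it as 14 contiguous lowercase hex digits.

Key decimal bytes [135] = 87 is 1 byte ≤ B = 7; zero-pad to 7 bytes: K' = 87 00 00 00 00 00 00.
XOR each byte with 0x5c: 87⊕5c=db, 00⊕5c=5c, 00⊕5c=5c, 00⊕5c=5c, 00⊕5c=5c, 00⊕5c=5c, 00⊕5c=5c.

db5c5c5c5c5c5c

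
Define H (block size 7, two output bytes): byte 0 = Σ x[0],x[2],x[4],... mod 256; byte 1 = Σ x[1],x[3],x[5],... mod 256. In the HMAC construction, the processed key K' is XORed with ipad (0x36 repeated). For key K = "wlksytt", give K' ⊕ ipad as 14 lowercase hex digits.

415a5d454f4242

Key "wlksytt" = 77 6c 6b 73 79 74 74 is exactly B = 7 bytes: K' = 77 6c 6b 73 79 74 74.
XOR each byte with 0x36: 77⊕36=41, 6c⊕36=5a, 6b⊕36=5d, 73⊕36=45, 79⊕36=4f, 74⊕36=42, 74⊕36=42.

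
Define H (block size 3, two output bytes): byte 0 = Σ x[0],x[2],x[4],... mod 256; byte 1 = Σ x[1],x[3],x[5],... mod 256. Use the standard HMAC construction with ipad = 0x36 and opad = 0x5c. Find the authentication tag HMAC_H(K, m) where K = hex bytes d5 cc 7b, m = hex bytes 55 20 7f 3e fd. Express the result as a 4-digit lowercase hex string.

Key hex bytes d5 cc 7b is exactly B = 3 bytes: K' = d5 cc 7b.
K' ⊕ ipad = e3 fa 4d.  K' ⊕ opad = 89 90 27.
Inner input = (K'⊕ipad) ∥ m = e3 fa 4d ∥ 55 20 7f 3e fd.
Inner hash: even-index sum = 398 mod 256 = 142; odd-index sum = 715 mod 256 = 203 → 8e cb.
Outer input = (K'⊕opad) ∥ inner = 89 90 27 ∥ 8e cb.
Outer hash (tag): even-index sum = 379 mod 256 = 123; odd-index sum = 286 mod 256 = 30 → 7b 1e.

7b1e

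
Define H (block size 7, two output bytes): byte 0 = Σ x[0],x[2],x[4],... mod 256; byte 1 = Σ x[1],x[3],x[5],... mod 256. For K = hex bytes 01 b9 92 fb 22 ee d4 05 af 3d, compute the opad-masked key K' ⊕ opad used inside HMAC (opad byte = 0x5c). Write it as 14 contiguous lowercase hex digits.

Key hex bytes 01 b9 92 fb 22 ee d4 05 af 3d is 10 bytes > B = 7, so hash it first: H(key) = 38 e4, then zero-pad to 7 bytes: K' = 38 e4 00 00 00 00 00.
XOR each byte with 0x5c: 38⊕5c=64, e4⊕5c=b8, 00⊕5c=5c, 00⊕5c=5c, 00⊕5c=5c, 00⊕5c=5c, 00⊕5c=5c.

64b85c5c5c5c5c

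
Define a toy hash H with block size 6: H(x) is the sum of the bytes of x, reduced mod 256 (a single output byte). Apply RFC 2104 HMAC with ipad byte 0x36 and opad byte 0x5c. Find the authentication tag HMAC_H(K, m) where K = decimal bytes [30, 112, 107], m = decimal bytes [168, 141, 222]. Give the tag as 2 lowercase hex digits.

Key decimal bytes [30, 112, 107] = 1e 70 6b is 3 bytes ≤ B = 6; zero-pad to 6 bytes: K' = 1e 70 6b 00 00 00.
K' ⊕ ipad = 28 46 5d 36 36 36.  K' ⊕ opad = 42 2c 37 5c 5c 5c.
Inner input = (K'⊕ipad) ∥ m = 28 46 5d 36 36 36 ∥ a8 8d de.
Inner hash: sum = 40+70+93+54+54+54+168+141+222 = 896; mod 256 = 128 → 80.
Outer input = (K'⊕opad) ∥ inner = 42 2c 37 5c 5c 5c ∥ 80.
Outer hash (tag): sum = 66+44+55+92+92+92+128 = 569; mod 256 = 57 → 39.

39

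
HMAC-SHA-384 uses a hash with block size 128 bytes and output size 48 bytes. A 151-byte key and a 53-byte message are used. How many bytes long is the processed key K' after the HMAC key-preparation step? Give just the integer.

Key is 151 > 128 bytes, so it is hashed to 48 bytes then zero-padded to 128: |K'| = 128.

128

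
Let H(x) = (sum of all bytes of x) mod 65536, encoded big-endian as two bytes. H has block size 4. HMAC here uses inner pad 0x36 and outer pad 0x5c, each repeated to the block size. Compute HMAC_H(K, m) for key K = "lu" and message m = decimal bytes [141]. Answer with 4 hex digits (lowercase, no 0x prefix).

01a8

Key "lu" = 6c 75 is 2 bytes ≤ B = 4; zero-pad to 4 bytes: K' = 6c 75 00 00.
K' ⊕ ipad = 5a 43 36 36.  K' ⊕ opad = 30 29 5c 5c.
Inner input = (K'⊕ipad) ∥ m = 5a 43 36 36 ∥ 8d.
Inner hash: sum = 90+67+54+54+141 = 406 → 01 96.
Outer input = (K'⊕opad) ∥ inner = 30 29 5c 5c ∥ 01 96.
Outer hash (tag): sum = 48+41+92+92+1+150 = 424 → 01 a8.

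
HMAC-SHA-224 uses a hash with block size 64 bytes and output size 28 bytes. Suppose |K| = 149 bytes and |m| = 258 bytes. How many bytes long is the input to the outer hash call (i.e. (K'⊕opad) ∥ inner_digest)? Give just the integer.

Key is 149 > 64 bytes, so it is hashed to 28 bytes then zero-padded to 64: |K'| = 64.
Outer input = (K'⊕opad) ∥ H(inner) → 64 + 28 = 92 bytes.

92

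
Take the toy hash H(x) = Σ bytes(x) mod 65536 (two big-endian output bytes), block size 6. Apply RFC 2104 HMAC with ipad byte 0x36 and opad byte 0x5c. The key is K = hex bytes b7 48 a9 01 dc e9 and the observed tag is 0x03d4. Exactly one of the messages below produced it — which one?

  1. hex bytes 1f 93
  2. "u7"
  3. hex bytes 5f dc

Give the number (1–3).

Key hex bytes b7 48 a9 01 dc e9 is exactly B = 6 bytes: K' = b7 48 a9 01 dc e9.
K' ⊕ ipad = 81 7e 9f 37 ea df; K' ⊕ opad = eb 14 f5 5d 80 b5.
m1: inner = H(81 7e 9f 37 ea df 1f 93) = 04 50; tag = H(eb 14 f5 5d 80 b5 04 50) = 03da
m2: inner = H(81 7e 9f 37 ea df 75 37) = 04 4a; tag = H(eb 14 f5 5d 80 b5 04 4a) = 03d4 ← matches
m3: inner = H(81 7e 9f 37 ea df 5f dc) = 04 d9; tag = H(eb 14 f5 5d 80 b5 04 d9) = 0463

2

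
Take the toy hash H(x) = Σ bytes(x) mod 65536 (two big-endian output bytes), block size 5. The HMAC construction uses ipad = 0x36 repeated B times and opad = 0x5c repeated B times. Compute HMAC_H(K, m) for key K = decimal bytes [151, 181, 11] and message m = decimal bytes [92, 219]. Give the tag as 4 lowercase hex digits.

02ca

Key decimal bytes [151, 181, 11] = 97 b5 0b is 3 bytes ≤ B = 5; zero-pad to 5 bytes: K' = 97 b5 0b 00 00.
K' ⊕ ipad = a1 83 3d 36 36.  K' ⊕ opad = cb e9 57 5c 5c.
Inner input = (K'⊕ipad) ∥ m = a1 83 3d 36 36 ∥ 5c db.
Inner hash: sum = 161+131+61+54+54+92+219 = 772 → 03 04.
Outer input = (K'⊕opad) ∥ inner = cb e9 57 5c 5c ∥ 03 04.
Outer hash (tag): sum = 203+233+87+92+92+3+4 = 714 → 02 ca.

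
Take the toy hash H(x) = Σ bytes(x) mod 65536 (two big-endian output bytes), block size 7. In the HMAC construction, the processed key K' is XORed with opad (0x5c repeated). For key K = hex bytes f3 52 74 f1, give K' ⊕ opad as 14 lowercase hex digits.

af0e28ad5c5c5c

Key hex bytes f3 52 74 f1 is 4 bytes ≤ B = 7; zero-pad to 7 bytes: K' = f3 52 74 f1 00 00 00.
XOR each byte with 0x5c: f3⊕5c=af, 52⊕5c=0e, 74⊕5c=28, f1⊕5c=ad, 00⊕5c=5c, 00⊕5c=5c, 00⊕5c=5c.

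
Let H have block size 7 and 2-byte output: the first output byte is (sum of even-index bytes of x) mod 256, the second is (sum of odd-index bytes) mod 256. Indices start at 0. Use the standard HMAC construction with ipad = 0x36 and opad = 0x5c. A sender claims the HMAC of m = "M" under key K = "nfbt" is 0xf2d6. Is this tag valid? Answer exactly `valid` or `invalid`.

Key "nfbt" = 6e 66 62 74 is 4 bytes ≤ B = 7; zero-pad to 7 bytes: K' = 6e 66 62 74 00 00 00.
K' ⊕ ipad = 58 50 54 42 36 36 36; K' ⊕ opad = 32 3a 3e 28 5c 5c 5c.
Inner hash: even-index sum = 280 mod 256 = 24; odd-index sum = 277 mod 256 = 21 → 18 15.
Outer hash (recomputed tag): even-index sum = 317 mod 256 = 61; odd-index sum = 214 mod 256 = 214 → 3d d6.
Recomputed tag = 3dd6; claimed = f2d6 → mismatch.

invalid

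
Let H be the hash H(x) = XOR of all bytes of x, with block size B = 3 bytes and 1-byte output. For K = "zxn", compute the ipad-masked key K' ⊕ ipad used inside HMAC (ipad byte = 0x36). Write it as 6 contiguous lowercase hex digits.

Key "zxn" = 7a 78 6e is exactly B = 3 bytes: K' = 7a 78 6e.
XOR each byte with 0x36: 7a⊕36=4c, 78⊕36=4e, 6e⊕36=58.

4c4e58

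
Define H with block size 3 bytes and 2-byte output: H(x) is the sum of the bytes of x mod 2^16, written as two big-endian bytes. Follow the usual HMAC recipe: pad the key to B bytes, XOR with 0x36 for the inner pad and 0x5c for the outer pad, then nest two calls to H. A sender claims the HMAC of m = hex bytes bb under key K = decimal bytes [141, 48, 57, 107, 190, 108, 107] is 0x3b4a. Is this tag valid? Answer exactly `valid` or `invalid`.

Key decimal bytes [141, 48, 57, 107, 190, 108, 107] = 8d 30 39 6b be 6c 6b is 7 bytes > B = 3, so hash it first: H(key) = 02 f6, then zero-pad to 3 bytes: K' = 02 f6 00.
K' ⊕ ipad = 34 c0 36; K' ⊕ opad = 5e aa 5c.
Inner hash: sum = 52+192+54+187 = 485 → 01 e5.
Outer hash (recomputed tag): sum = 94+170+92+1+229 = 586 → 02 4a.
Recomputed tag = 024a; claimed = 3b4a → mismatch.

invalid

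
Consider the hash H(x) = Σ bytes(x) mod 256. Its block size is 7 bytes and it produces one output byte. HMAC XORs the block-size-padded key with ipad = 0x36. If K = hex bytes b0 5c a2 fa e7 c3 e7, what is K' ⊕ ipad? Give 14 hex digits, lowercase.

Key hex bytes b0 5c a2 fa e7 c3 e7 is exactly B = 7 bytes: K' = b0 5c a2 fa e7 c3 e7.
XOR each byte with 0x36: b0⊕36=86, 5c⊕36=6a, a2⊕36=94, fa⊕36=cc, e7⊕36=d1, c3⊕36=f5, e7⊕36=d1.

866a94ccd1f5d1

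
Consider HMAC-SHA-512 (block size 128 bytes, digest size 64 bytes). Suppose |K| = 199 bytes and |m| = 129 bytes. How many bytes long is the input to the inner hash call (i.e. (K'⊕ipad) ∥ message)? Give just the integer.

Key is 199 > 128 bytes, so it is hashed to 64 bytes then zero-padded to 128: |K'| = 128.
Inner input = (K'⊕ipad) ∥ m → 128 + 129 = 257 bytes.

257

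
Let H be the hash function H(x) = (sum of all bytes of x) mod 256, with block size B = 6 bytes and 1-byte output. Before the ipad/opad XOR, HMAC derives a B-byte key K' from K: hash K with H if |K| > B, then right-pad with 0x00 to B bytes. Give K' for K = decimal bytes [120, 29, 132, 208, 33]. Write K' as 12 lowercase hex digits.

781d84d02100

Key decimal bytes [120, 29, 132, 208, 33] = 78 1d 84 d0 21 is 5 bytes ≤ B = 6; zero-pad to 6 bytes: K' = 78 1d 84 d0 21 00.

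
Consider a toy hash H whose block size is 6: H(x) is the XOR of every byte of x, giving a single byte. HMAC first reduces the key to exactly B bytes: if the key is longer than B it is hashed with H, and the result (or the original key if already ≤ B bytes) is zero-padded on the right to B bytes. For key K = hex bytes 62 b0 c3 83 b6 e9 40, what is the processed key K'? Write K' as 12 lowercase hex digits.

|K| = 7 > B = 6, so first hash the key.
H(K): XOR 62⊕b0⊕c3⊕83⊕b6⊕e9⊕40 = 8d.
Zero-pad H(K) = 8d to 6 bytes: K' = 8d 00 00 00 00 00.

8d0000000000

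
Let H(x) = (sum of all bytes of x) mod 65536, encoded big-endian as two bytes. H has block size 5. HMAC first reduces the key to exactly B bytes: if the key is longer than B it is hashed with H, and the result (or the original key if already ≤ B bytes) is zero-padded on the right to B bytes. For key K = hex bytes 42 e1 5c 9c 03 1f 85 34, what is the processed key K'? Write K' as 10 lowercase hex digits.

|K| = 8 > B = 5, so first hash the key.
H(K): sum = 66+225+92+156+3+31+133+52 = 758 → 02 f6.
Zero-pad H(K) = 02 f6 to 5 bytes: K' = 02 f6 00 00 00.

02f6000000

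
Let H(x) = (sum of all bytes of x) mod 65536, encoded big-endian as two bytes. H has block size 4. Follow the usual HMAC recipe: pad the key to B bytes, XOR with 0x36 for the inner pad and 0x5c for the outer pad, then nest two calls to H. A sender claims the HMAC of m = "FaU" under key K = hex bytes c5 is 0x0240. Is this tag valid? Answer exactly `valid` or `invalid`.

Key hex bytes c5 is 1 byte ≤ B = 4; zero-pad to 4 bytes: K' = c5 00 00 00.
K' ⊕ ipad = f3 36 36 36; K' ⊕ opad = 99 5c 5c 5c.
Inner hash: sum = 243+54+54+54+70+97+85 = 657 → 02 91.
Outer hash (recomputed tag): sum = 153+92+92+92+2+145 = 576 → 02 40.
Recomputed tag = 0240; claimed = 0240 → match.

valid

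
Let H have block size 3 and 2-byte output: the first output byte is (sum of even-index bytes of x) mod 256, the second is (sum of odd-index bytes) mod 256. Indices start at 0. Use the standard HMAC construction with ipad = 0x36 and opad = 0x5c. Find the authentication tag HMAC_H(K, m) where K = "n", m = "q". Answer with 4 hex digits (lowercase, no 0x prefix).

Key "n" = 6e is 1 byte ≤ B = 3; zero-pad to 3 bytes: K' = 6e 00 00.
K' ⊕ ipad = 58 36 36.  K' ⊕ opad = 32 5c 5c.
Inner input = (K'⊕ipad) ∥ m = 58 36 36 ∥ 71.
Inner hash: even-index sum = 142 mod 256 = 142; odd-index sum = 167 mod 256 = 167 → 8e a7.
Outer input = (K'⊕opad) ∥ inner = 32 5c 5c ∥ 8e a7.
Outer hash (tag): even-index sum = 309 mod 256 = 53; odd-index sum = 234 mod 256 = 234 → 35 ea.

35ea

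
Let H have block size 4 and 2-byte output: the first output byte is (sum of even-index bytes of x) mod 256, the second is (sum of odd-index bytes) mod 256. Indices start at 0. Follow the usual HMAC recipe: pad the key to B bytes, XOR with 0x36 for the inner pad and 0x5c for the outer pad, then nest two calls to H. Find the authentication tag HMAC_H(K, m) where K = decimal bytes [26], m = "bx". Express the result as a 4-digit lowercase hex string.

Key decimal bytes [26] = 1a is 1 byte ≤ B = 4; zero-pad to 4 bytes: K' = 1a 00 00 00.
K' ⊕ ipad = 2c 36 36 36.  K' ⊕ opad = 46 5c 5c 5c.
Inner input = (K'⊕ipad) ∥ m = 2c 36 36 36 ∥ 62 78.
Inner hash: even-index sum = 196 mod 256 = 196; odd-index sum = 228 mod 256 = 228 → c4 e4.
Outer input = (K'⊕opad) ∥ inner = 46 5c 5c 5c ∥ c4 e4.
Outer hash (tag): even-index sum = 358 mod 256 = 102; odd-index sum = 412 mod 256 = 156 → 66 9c.

669c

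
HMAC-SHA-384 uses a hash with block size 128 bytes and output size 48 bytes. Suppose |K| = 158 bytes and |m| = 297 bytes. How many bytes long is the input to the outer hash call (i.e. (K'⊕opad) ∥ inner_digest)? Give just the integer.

Key is 158 > 128 bytes, so it is hashed to 48 bytes then zero-padded to 128: |K'| = 128.
Outer input = (K'⊕opad) ∥ H(inner) → 128 + 48 = 176 bytes.

176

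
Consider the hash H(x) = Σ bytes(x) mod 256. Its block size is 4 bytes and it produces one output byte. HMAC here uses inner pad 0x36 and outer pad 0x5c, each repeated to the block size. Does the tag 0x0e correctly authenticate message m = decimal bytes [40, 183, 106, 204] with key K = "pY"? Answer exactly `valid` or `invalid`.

invalid

Key "pY" = 70 59 is 2 bytes ≤ B = 4; zero-pad to 4 bytes: K' = 70 59 00 00.
K' ⊕ ipad = 46 6f 36 36; K' ⊕ opad = 2c 05 5c 5c.
Inner hash: sum = 70+111+54+54+40+183+106+204 = 822; mod 256 = 54 → 36.
Outer hash (recomputed tag): sum = 44+5+92+92+54 = 287; mod 256 = 31 → 1f.
Recomputed tag = 1f; claimed = 0e → mismatch.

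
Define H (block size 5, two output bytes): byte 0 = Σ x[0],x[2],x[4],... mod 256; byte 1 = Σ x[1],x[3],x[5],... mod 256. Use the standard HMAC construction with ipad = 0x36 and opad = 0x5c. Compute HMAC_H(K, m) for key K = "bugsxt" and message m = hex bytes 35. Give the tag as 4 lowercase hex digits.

Key "bugsxt" = 62 75 67 73 78 74 is 6 bytes > B = 5, so hash it first: H(key) = 41 5c, then zero-pad to 5 bytes: K' = 41 5c 00 00 00.
K' ⊕ ipad = 77 6a 36 36 36.  K' ⊕ opad = 1d 00 5c 5c 5c.
Inner input = (K'⊕ipad) ∥ m = 77 6a 36 36 36 ∥ 35.
Inner hash: even-index sum = 227 mod 256 = 227; odd-index sum = 213 mod 256 = 213 → e3 d5.
Outer input = (K'⊕opad) ∥ inner = 1d 00 5c 5c 5c ∥ e3 d5.
Outer hash (tag): even-index sum = 426 mod 256 = 170; odd-index sum = 319 mod 256 = 63 → aa 3f.

aa3f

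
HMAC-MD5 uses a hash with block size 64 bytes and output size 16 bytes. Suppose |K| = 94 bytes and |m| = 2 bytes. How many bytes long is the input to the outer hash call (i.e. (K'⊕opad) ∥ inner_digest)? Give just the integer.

Key is 94 > 64 bytes, so it is hashed to 16 bytes then zero-padded to 64: |K'| = 64.
Outer input = (K'⊕opad) ∥ H(inner) → 64 + 16 = 80 bytes.

80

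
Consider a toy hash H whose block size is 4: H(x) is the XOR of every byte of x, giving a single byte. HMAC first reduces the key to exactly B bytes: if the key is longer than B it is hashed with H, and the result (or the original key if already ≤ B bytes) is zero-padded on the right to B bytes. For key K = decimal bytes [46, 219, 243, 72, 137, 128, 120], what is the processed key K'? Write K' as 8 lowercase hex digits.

|K| = 7 > B = 4, so first hash the key.
H(K): XOR 2e⊕db⊕f3⊕48⊕89⊕80⊕78 = 3f.
Zero-pad H(K) = 3f to 4 bytes: K' = 3f 00 00 00.

3f000000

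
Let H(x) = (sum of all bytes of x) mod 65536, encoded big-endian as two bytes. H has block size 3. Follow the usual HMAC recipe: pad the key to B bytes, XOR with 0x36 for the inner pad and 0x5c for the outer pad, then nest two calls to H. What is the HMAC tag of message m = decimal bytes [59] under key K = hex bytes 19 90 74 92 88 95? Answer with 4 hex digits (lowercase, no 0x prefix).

Key hex bytes 19 90 74 92 88 95 is 6 bytes > B = 3, so hash it first: H(key) = 02 cc, then zero-pad to 3 bytes: K' = 02 cc 00.
K' ⊕ ipad = 34 fa 36.  K' ⊕ opad = 5e 90 5c.
Inner input = (K'⊕ipad) ∥ m = 34 fa 36 ∥ 3b.
Inner hash: sum = 52+250+54+59 = 415 → 01 9f.
Outer input = (K'⊕opad) ∥ inner = 5e 90 5c ∥ 01 9f.
Outer hash (tag): sum = 94+144+92+1+159 = 490 → 01 ea.

01ea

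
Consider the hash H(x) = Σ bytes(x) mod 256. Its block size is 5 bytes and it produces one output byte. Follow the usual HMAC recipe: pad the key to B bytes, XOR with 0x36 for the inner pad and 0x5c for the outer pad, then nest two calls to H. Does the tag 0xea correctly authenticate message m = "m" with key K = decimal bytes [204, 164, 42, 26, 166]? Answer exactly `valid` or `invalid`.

invalid

Key decimal bytes [204, 164, 42, 26, 166] = cc a4 2a 1a a6 is exactly B = 5 bytes: K' = cc a4 2a 1a a6.
K' ⊕ ipad = fa 92 1c 2c 90; K' ⊕ opad = 90 f8 76 46 fa.
Inner hash: sum = 250+146+28+44+144+109 = 721; mod 256 = 209 → d1.
Outer hash (recomputed tag): sum = 144+248+118+70+250+209 = 1039; mod 256 = 15 → 0f.
Recomputed tag = 0f; claimed = ea → mismatch.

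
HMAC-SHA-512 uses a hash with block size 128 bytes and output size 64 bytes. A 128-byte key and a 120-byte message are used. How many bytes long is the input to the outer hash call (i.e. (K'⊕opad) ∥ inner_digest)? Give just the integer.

Key is 128 ≤ 128 bytes, zero-padded: |K'| = 128.
Outer input = (K'⊕opad) ∥ H(inner) → 128 + 64 = 192 bytes.

192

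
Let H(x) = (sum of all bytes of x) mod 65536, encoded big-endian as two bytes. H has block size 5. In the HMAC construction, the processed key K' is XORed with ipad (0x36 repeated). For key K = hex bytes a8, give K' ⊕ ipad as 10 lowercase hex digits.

9e36363636

Key hex bytes a8 is 1 byte ≤ B = 5; zero-pad to 5 bytes: K' = a8 00 00 00 00.
XOR each byte with 0x36: a8⊕36=9e, 00⊕36=36, 00⊕36=36, 00⊕36=36, 00⊕36=36.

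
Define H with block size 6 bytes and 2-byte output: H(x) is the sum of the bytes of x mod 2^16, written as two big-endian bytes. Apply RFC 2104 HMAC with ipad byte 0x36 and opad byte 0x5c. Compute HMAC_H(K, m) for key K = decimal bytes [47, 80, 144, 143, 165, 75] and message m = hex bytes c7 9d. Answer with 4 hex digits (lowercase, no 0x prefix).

Key decimal bytes [47, 80, 144, 143, 165, 75] = 2f 50 90 8f a5 4b is exactly B = 6 bytes: K' = 2f 50 90 8f a5 4b.
K' ⊕ ipad = 19 66 a6 b9 93 7d.  K' ⊕ opad = 73 0c cc d3 f9 17.
Inner input = (K'⊕ipad) ∥ m = 19 66 a6 b9 93 7d ∥ c7 9d.
Inner hash: sum = 25+102+166+185+147+125+199+157 = 1106 → 04 52.
Outer input = (K'⊕opad) ∥ inner = 73 0c cc d3 f9 17 ∥ 04 52.
Outer hash (tag): sum = 115+12+204+211+249+23+4+82 = 900 → 03 84.

0384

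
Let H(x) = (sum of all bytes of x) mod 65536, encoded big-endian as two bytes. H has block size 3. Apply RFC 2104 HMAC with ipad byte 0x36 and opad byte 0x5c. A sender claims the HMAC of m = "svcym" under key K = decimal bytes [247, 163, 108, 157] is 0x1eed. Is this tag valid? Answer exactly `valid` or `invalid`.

Key decimal bytes [247, 163, 108, 157] = f7 a3 6c 9d is 4 bytes > B = 3, so hash it first: H(key) = 02 a3, then zero-pad to 3 bytes: K' = 02 a3 00.
K' ⊕ ipad = 34 95 36; K' ⊕ opad = 5e ff 5c.
Inner hash: sum = 52+149+54+115+118+99+121+109 = 817 → 03 31.
Outer hash (recomputed tag): sum = 94+255+92+3+49 = 493 → 01 ed.
Recomputed tag = 01ed; claimed = 1eed → mismatch.

invalid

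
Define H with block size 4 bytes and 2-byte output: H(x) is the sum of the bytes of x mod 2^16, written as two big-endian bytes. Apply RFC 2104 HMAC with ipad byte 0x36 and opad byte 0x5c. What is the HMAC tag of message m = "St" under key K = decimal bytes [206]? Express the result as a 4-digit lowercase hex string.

Key decimal bytes [206] = ce is 1 byte ≤ B = 4; zero-pad to 4 bytes: K' = ce 00 00 00.
K' ⊕ ipad = f8 36 36 36.  K' ⊕ opad = 92 5c 5c 5c.
Inner input = (K'⊕ipad) ∥ m = f8 36 36 36 ∥ 53 74.
Inner hash: sum = 248+54+54+54+83+116 = 609 → 02 61.
Outer input = (K'⊕opad) ∥ inner = 92 5c 5c 5c ∥ 02 61.
Outer hash (tag): sum = 146+92+92+92+2+97 = 521 → 02 09.

0209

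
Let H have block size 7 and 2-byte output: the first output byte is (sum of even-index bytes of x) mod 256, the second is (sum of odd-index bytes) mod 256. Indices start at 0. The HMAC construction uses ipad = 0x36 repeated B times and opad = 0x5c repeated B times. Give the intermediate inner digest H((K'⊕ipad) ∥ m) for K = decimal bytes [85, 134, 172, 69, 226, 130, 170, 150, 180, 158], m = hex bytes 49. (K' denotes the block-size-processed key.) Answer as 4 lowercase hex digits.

Key decimal bytes [85, 134, 172, 69, 226, 130, 170, 150, 180, 158] = 55 86 ac 45 e2 82 aa 96 b4 9e is 10 bytes > B = 7, so hash it first: H(key) = 41 81, then zero-pad to 7 bytes: K' = 41 81 00 00 00 00 00.
K' ⊕ ipad = 77 b7 36 36 36 36 36.
Inner input = 77 b7 36 36 36 36 36 ∥ 49.
Inner hash: even-index sum = 281 mod 256 = 25; odd-index sum = 364 mod 256 = 108 → 19 6c.

196c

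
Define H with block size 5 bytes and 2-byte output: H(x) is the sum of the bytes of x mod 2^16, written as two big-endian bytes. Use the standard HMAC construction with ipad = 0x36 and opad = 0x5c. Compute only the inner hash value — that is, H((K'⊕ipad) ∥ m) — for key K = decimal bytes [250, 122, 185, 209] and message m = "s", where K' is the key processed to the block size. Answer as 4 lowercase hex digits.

Key decimal bytes [250, 122, 185, 209] = fa 7a b9 d1 is 4 bytes ≤ B = 5; zero-pad to 5 bytes: K' = fa 7a b9 d1 00.
K' ⊕ ipad = cc 4c 8f e7 36.
Inner input = cc 4c 8f e7 36 ∥ 73.
Inner hash: sum = 204+76+143+231+54+115 = 823 → 03 37.

0337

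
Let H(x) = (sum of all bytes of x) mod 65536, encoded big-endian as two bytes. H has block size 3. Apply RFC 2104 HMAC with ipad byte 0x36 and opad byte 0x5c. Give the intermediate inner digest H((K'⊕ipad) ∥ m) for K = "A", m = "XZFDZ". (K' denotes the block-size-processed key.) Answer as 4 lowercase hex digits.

0279

Key "A" = 41 is 1 byte ≤ B = 3; zero-pad to 3 bytes: K' = 41 00 00.
K' ⊕ ipad = 77 36 36.
Inner input = 77 36 36 ∥ 58 5a 46 44 5a.
Inner hash: sum = 119+54+54+88+90+70+68+90 = 633 → 02 79.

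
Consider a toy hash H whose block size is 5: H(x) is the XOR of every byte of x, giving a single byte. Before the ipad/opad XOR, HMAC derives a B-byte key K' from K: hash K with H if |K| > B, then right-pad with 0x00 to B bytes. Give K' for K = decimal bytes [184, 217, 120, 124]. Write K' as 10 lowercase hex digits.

Key decimal bytes [184, 217, 120, 124] = b8 d9 78 7c is 4 bytes ≤ B = 5; zero-pad to 5 bytes: K' = b8 d9 78 7c 00.

b8d9787c00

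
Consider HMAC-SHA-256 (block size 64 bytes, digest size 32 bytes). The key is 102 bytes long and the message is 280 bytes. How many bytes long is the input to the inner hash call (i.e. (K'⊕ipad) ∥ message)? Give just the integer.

Key is 102 > 64 bytes, so it is hashed to 32 bytes then zero-padded to 64: |K'| = 64.
Inner input = (K'⊕ipad) ∥ m → 64 + 280 = 344 bytes.

344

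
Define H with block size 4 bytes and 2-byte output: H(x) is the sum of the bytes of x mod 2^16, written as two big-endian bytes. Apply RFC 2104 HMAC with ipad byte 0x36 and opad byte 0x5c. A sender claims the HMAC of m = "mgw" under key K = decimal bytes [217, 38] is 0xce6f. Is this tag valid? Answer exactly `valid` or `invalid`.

Key decimal bytes [217, 38] = d9 26 is 2 bytes ≤ B = 4; zero-pad to 4 bytes: K' = d9 26 00 00.
K' ⊕ ipad = ef 10 36 36; K' ⊕ opad = 85 7a 5c 5c.
Inner hash: sum = 239+16+54+54+109+103+119 = 694 → 02 b6.
Outer hash (recomputed tag): sum = 133+122+92+92+2+182 = 623 → 02 6f.
Recomputed tag = 026f; claimed = ce6f → mismatch.

invalid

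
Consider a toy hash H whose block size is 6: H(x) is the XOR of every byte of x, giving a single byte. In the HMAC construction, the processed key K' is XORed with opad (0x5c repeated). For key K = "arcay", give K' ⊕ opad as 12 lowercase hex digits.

Key "arcay" = 61 72 63 61 79 is 5 bytes ≤ B = 6; zero-pad to 6 bytes: K' = 61 72 63 61 79 00.
XOR each byte with 0x5c: 61⊕5c=3d, 72⊕5c=2e, 63⊕5c=3f, 61⊕5c=3d, 79⊕5c=25, 00⊕5c=5c.

3d2e3f3d255c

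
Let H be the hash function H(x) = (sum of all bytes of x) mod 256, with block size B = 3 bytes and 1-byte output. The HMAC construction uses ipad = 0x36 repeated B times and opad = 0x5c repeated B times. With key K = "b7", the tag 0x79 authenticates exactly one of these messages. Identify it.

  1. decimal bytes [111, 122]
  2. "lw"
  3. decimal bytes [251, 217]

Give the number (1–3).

1

Key "b7" = 62 37 is 2 bytes ≤ B = 3; zero-pad to 3 bytes: K' = 62 37 00.
K' ⊕ ipad = 54 01 36; K' ⊕ opad = 3e 6b 5c.
m1: inner = H(54 01 36 6f 7a) = 74; tag = H(3e 6b 5c 74) = 79 ← matches
m2: inner = H(54 01 36 6c 77) = 6e; tag = H(3e 6b 5c 6e) = 73
m3: inner = H(54 01 36 fb d9) = 5f; tag = H(3e 6b 5c 5f) = 64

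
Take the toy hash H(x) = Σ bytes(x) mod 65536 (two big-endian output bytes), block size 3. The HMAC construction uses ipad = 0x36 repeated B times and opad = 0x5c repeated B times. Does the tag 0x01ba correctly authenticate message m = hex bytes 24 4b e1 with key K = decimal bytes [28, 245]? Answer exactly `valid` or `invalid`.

valid

Key decimal bytes [28, 245] = 1c f5 is 2 bytes ≤ B = 3; zero-pad to 3 bytes: K' = 1c f5 00.
K' ⊕ ipad = 2a c3 36; K' ⊕ opad = 40 a9 5c.
Inner hash: sum = 42+195+54+36+75+225 = 627 → 02 73.
Outer hash (recomputed tag): sum = 64+169+92+2+115 = 442 → 01 ba.
Recomputed tag = 01ba; claimed = 01ba → match.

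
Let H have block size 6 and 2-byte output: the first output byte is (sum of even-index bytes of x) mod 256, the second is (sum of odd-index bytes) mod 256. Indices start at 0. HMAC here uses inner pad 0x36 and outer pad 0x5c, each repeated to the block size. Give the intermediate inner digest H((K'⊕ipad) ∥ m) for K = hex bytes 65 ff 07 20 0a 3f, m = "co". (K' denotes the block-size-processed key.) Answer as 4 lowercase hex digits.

2357

Key hex bytes 65 ff 07 20 0a 3f is exactly B = 6 bytes: K' = 65 ff 07 20 0a 3f.
K' ⊕ ipad = 53 c9 31 16 3c 09.
Inner input = 53 c9 31 16 3c 09 ∥ 63 6f.
Inner hash: even-index sum = 291 mod 256 = 35; odd-index sum = 343 mod 256 = 87 → 23 57.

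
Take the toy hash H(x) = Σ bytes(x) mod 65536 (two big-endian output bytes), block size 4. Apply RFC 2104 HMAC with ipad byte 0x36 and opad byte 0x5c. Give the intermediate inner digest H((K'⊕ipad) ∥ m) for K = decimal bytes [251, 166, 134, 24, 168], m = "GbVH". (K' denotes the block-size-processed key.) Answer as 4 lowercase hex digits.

02b8

Key decimal bytes [251, 166, 134, 24, 168] = fb a6 86 18 a8 is 5 bytes > B = 4, so hash it first: H(key) = 02 e7, then zero-pad to 4 bytes: K' = 02 e7 00 00.
K' ⊕ ipad = 34 d1 36 36.
Inner input = 34 d1 36 36 ∥ 47 62 56 48.
Inner hash: sum = 52+209+54+54+71+98+86+72 = 696 → 02 b8.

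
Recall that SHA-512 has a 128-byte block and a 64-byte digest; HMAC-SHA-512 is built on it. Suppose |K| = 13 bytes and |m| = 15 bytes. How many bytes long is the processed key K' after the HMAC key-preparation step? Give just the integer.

128

Key is 13 ≤ 128 bytes, zero-padded: |K'| = 128.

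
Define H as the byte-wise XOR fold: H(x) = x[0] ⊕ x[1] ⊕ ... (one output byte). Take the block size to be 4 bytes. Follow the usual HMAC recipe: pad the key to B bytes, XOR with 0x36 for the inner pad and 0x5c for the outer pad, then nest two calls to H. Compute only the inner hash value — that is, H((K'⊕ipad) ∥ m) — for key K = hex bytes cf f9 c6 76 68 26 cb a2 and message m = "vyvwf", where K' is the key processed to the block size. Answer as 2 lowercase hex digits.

c9

Key hex bytes cf f9 c6 76 68 26 cb a2 is 8 bytes > B = 4, so hash it first: H(key) = a1, then zero-pad to 4 bytes: K' = a1 00 00 00.
K' ⊕ ipad = 97 36 36 36.
Inner input = 97 36 36 36 ∥ 76 79 76 77 66.
Inner hash: XOR 97⊕36⊕36⊕36⊕76⊕79⊕76⊕77⊕66 = c9.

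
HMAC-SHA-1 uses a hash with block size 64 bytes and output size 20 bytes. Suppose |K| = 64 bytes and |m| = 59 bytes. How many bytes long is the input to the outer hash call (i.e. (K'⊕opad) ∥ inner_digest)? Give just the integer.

Key is 64 ≤ 64 bytes, zero-padded: |K'| = 64.
Outer input = (K'⊕opad) ∥ H(inner) → 64 + 20 = 84 bytes.

84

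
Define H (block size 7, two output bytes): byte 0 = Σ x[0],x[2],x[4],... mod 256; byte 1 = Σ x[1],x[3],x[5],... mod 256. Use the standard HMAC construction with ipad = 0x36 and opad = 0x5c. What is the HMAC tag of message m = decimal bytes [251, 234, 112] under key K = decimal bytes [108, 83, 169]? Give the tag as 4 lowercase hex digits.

Key decimal bytes [108, 83, 169] = 6c 53 a9 is 3 bytes ≤ B = 7; zero-pad to 7 bytes: K' = 6c 53 a9 00 00 00 00.
K' ⊕ ipad = 5a 65 9f 36 36 36 36.  K' ⊕ opad = 30 0f f5 5c 5c 5c 5c.
Inner input = (K'⊕ipad) ∥ m = 5a 65 9f 36 36 36 36 ∥ fb ea 70.
Inner hash: even-index sum = 591 mod 256 = 79; odd-index sum = 572 mod 256 = 60 → 4f 3c.
Outer input = (K'⊕opad) ∥ inner = 30 0f f5 5c 5c 5c 5c ∥ 4f 3c.
Outer hash (tag): even-index sum = 537 mod 256 = 25; odd-index sum = 278 mod 256 = 22 → 19 16.

1916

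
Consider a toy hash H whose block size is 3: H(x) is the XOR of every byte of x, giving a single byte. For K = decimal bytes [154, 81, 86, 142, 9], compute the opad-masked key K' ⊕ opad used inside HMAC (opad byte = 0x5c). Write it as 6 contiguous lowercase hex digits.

Key decimal bytes [154, 81, 86, 142, 9] = 9a 51 56 8e 09 is 5 bytes > B = 3, so hash it first: H(key) = 1a, then zero-pad to 3 bytes: K' = 1a 00 00.
XOR each byte with 0x5c: 1a⊕5c=46, 00⊕5c=5c, 00⊕5c=5c.

465c5c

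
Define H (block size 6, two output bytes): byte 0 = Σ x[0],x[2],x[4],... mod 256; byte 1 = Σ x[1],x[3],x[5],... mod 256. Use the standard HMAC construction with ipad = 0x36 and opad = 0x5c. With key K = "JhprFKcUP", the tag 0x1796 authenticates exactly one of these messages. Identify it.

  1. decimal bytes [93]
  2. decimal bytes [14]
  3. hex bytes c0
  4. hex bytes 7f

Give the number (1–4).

4

Key "JhprFKcUP" = 4a 68 70 72 46 4b 63 55 50 is 9 bytes > B = 6, so hash it first: H(key) = b3 7a, then zero-pad to 6 bytes: K' = b3 7a 00 00 00 00.
K' ⊕ ipad = 85 4c 36 36 36 36; K' ⊕ opad = ef 26 5c 5c 5c 5c.
m1: inner = H(85 4c 36 36 36 36 5d) = 4e b8; tag = H(ef 26 5c 5c 5c 5c 4e b8) = f596
m2: inner = H(85 4c 36 36 36 36 0e) = ff b8; tag = H(ef 26 5c 5c 5c 5c ff b8) = a696
m3: inner = H(85 4c 36 36 36 36 c0) = b1 b8; tag = H(ef 26 5c 5c 5c 5c b1 b8) = 5896
m4: inner = H(85 4c 36 36 36 36 7f) = 70 b8; tag = H(ef 26 5c 5c 5c 5c 70 b8) = 1796 ← matches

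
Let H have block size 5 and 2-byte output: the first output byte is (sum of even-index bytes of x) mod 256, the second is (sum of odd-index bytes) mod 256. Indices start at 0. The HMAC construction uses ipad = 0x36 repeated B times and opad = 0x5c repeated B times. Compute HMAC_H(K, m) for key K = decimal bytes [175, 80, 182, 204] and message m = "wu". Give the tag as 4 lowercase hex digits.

Key decimal bytes [175, 80, 182, 204] = af 50 b6 cc is 4 bytes ≤ B = 5; zero-pad to 5 bytes: K' = af 50 b6 cc 00.
K' ⊕ ipad = 99 66 80 fa 36.  K' ⊕ opad = f3 0c ea 90 5c.
Inner input = (K'⊕ipad) ∥ m = 99 66 80 fa 36 ∥ 77 75.
Inner hash: even-index sum = 452 mod 256 = 196; odd-index sum = 471 mod 256 = 215 → c4 d7.
Outer input = (K'⊕opad) ∥ inner = f3 0c ea 90 5c ∥ c4 d7.
Outer hash (tag): even-index sum = 784 mod 256 = 16; odd-index sum = 352 mod 256 = 96 → 10 60.

1060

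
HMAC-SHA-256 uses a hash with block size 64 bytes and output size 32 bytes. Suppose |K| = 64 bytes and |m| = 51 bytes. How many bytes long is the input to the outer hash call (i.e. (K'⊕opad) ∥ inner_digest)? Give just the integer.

96

Key is 64 ≤ 64 bytes, zero-padded: |K'| = 64.
Outer input = (K'⊕opad) ∥ H(inner) → 64 + 32 = 96 bytes.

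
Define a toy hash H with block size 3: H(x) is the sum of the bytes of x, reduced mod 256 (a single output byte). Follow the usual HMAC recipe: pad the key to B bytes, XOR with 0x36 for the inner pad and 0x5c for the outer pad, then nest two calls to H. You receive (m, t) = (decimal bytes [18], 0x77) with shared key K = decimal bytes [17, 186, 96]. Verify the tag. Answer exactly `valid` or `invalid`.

invalid

Key decimal bytes [17, 186, 96] = 11 ba 60 is exactly B = 3 bytes: K' = 11 ba 60.
K' ⊕ ipad = 27 8c 56; K' ⊕ opad = 4d e6 3c.
Inner hash: sum = 39+140+86+18 = 283; mod 256 = 27 → 1b.
Outer hash (recomputed tag): sum = 77+230+60+27 = 394; mod 256 = 138 → 8a.
Recomputed tag = 8a; claimed = 77 → mismatch.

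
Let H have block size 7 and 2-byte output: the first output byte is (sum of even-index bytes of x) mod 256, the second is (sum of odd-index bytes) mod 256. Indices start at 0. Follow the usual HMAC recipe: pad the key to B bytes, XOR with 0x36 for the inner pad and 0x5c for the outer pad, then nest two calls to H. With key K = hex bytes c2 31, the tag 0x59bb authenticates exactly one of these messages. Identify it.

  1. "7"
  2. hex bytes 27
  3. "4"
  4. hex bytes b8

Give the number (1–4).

Key hex bytes c2 31 is 2 bytes ≤ B = 7; zero-pad to 7 bytes: K' = c2 31 00 00 00 00 00.
K' ⊕ ipad = f4 07 36 36 36 36 36; K' ⊕ opad = 9e 6d 5c 5c 5c 5c 5c.
m1: inner = H(f4 07 36 36 36 36 36 37) = 96 aa; tag = H(9e 6d 5c 5c 5c 5c 5c 96 aa) = 5cbb
m2: inner = H(f4 07 36 36 36 36 36 27) = 96 9a; tag = H(9e 6d 5c 5c 5c 5c 5c 96 9a) = 4cbb
m3: inner = H(f4 07 36 36 36 36 36 34) = 96 a7; tag = H(9e 6d 5c 5c 5c 5c 5c 96 a7) = 59bb ← matches
m4: inner = H(f4 07 36 36 36 36 36 b8) = 96 2b; tag = H(9e 6d 5c 5c 5c 5c 5c 96 2b) = ddbb

3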